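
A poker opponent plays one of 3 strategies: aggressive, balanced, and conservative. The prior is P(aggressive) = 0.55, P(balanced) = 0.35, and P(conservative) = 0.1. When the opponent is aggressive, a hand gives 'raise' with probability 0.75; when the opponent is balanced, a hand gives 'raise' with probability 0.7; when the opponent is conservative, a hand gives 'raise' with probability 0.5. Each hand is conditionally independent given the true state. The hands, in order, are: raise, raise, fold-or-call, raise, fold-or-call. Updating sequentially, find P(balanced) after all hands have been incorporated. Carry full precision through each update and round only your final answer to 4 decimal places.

Each posterior becomes the prior for the next update.
After 'raise': normaliser = 0.75·0.5500 + 0.7·0.3500 + 0.5·0.1000; P(aggressive) ≈ 0.5830, P(balanced) ≈ 0.3463, P(conservative) ≈ 0.0707
After 'raise': normaliser = 0.75·0.5830 + 0.7·0.3463 + 0.5·0.0707; P(aggressive) ≈ 0.6116, P(balanced) ≈ 0.3390, P(conservative) ≈ 0.0494
After 'fold-or-call': normaliser = 0.25·0.6116 + 0.3·0.3390 + 0.5·0.0494; P(aggressive) ≈ 0.5474, P(balanced) ≈ 0.3641, P(conservative) ≈ 0.0885
After 'raise': normaliser = 0.75·0.5474 + 0.7·0.3641 + 0.5·0.0885; P(aggressive) ≈ 0.5785, P(balanced) ≈ 0.3592, P(conservative) ≈ 0.0623
After 'fold-or-call': normaliser = 0.25·0.5785 + 0.3·0.3592 + 0.5·0.0623; P(aggressive) ≈ 0.5101, P(balanced) ≈ 0.3800, P(conservative) ≈ 0.1099

0.3800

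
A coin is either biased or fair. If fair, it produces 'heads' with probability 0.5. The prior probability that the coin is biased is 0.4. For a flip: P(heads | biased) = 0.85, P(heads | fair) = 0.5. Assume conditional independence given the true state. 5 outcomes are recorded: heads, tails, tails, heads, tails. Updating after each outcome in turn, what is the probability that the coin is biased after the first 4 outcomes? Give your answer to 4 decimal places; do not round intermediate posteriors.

0.1478

After 'heads': P(biased) = 0.85·0.4000 / (0.85·0.4000 + 0.5·0.6000) ≈ 0.5312
After 'tails': P(biased) = 0.15·0.5312 / (0.15·0.5312 + 0.5·0.4688) ≈ 0.2537
After 'tails': P(biased) = 0.15·0.2537 / (0.15·0.2537 + 0.5·0.7463) ≈ 0.0926
After 'heads': P(biased) = 0.85·0.0926 / (0.85·0.0926 + 0.5·0.9074) ≈ 0.1478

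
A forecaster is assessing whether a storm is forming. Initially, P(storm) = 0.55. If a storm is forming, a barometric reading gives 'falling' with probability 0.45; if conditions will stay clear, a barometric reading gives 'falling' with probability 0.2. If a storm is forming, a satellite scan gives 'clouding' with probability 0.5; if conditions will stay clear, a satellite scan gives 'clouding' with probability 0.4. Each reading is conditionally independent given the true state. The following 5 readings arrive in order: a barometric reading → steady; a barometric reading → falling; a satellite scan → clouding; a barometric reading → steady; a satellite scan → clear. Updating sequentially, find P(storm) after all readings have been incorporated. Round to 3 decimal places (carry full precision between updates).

After a barometric reading='steady': P(storm) = 0.55·0.5500 / (0.55·0.5500 + 0.8·0.4500) ≈ 0.4566
After a barometric reading='falling': P(storm) = 0.45·0.4566 / (0.45·0.4566 + 0.2·0.5434) ≈ 0.6541
After a satellite scan='clouding': P(storm) = 0.5·0.6541 / (0.5·0.6541 + 0.4·0.3459) ≈ 0.7027
After a barometric reading='steady': P(storm) = 0.55·0.7027 / (0.55·0.7027 + 0.8·0.2973) ≈ 0.6190
After a satellite scan='clear': P(storm) = 0.5·0.6190 / (0.5·0.6190 + 0.6·0.3810) ≈ 0.5752

0.575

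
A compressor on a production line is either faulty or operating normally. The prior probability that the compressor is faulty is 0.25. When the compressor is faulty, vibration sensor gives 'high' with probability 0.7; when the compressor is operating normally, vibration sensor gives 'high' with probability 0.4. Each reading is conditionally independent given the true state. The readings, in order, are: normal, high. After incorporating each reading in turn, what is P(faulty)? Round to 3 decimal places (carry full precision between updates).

After 'normal': P(faulty) = 0.3·0.2500 / (0.3·0.2500 + 0.6·0.7500) ≈ 0.1429
After 'high': P(faulty) = 0.7·0.1429 / (0.7·0.1429 + 0.4·0.8571) ≈ 0.2258

0.226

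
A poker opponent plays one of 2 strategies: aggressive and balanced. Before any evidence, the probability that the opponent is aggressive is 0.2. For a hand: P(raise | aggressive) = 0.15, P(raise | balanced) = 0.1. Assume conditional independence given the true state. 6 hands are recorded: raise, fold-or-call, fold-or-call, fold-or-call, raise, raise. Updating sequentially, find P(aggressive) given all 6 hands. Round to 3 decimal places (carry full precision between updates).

0.415

Each posterior becomes the prior for the next update.
After 'raise': P(aggressive) = 0.15·0.2000 / (0.15·0.2000 + 0.1·0.8000) ≈ 0.2727
After 'fold-or-call': P(aggressive) = 0.85·0.2727 / (0.85·0.2727 + 0.9·0.7273) ≈ 0.2615
After 'fold-or-call': P(aggressive) = 0.85·0.2615 / (0.85·0.2615 + 0.9·0.7385) ≈ 0.2507
After 'fold-or-call': P(aggressive) = 0.85·0.2507 / (0.85·0.2507 + 0.9·0.7493) ≈ 0.2401
After 'raise': P(aggressive) = 0.15·0.2401 / (0.15·0.2401 + 0.1·0.7599) ≈ 0.3215
After 'raise': P(aggressive) = 0.15·0.3215 / (0.15·0.3215 + 0.1·0.6785) ≈ 0.4155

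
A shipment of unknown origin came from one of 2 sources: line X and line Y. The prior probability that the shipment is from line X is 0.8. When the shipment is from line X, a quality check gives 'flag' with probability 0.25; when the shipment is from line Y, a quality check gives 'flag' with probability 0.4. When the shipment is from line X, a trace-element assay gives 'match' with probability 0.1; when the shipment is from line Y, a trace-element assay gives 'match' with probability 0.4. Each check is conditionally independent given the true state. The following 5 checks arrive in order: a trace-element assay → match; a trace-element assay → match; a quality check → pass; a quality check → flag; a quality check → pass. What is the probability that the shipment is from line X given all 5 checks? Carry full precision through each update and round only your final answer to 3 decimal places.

After a trace-element assay='match': P(line X) = 0.1·0.8000 / (0.1·0.8000 + 0.4·0.2000) ≈ 0.5000
After a trace-element assay='match': P(line X) = 0.1·0.5000 / (0.1·0.5000 + 0.4·0.5000) ≈ 0.2000
After a quality check='pass': P(line X) = 0.75·0.2000 / (0.75·0.2000 + 0.6·0.8000) ≈ 0.2381
After a quality check='flag': P(line X) = 0.25·0.2381 / (0.25·0.2381 + 0.4·0.7619) ≈ 0.1634
After a quality check='pass': P(line X) = 0.75·0.1634 / (0.75·0.1634 + 0.6·0.8366) ≈ 0.1962

0.196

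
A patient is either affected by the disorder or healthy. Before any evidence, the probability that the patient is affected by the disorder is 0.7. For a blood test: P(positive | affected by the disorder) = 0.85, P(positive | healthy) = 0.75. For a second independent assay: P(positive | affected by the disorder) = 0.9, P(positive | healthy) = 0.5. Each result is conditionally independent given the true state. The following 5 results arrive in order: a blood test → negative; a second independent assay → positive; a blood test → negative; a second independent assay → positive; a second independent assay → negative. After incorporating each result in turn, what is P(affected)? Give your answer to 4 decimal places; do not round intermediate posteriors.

Each posterior becomes the prior for the next update.
After a blood test='negative': P(affected) = 0.15·0.7000 / (0.15·0.7000 + 0.25·0.3000) ≈ 0.5833
After a second independent assay='positive': P(affected) = 0.9·0.5833 / (0.9·0.5833 + 0.5·0.4167) ≈ 0.7159
After a blood test='negative': P(affected) = 0.15·0.7159 / (0.15·0.7159 + 0.25·0.2841) ≈ 0.6019
After a second independent assay='positive': P(affected) = 0.9·0.6019 / (0.9·0.6019 + 0.5·0.3981) ≈ 0.7313
After a second independent assay='negative': P(affected) = 0.1·0.7313 / (0.1·0.7313 + 0.5·0.2687) ≈ 0.3525

0.3525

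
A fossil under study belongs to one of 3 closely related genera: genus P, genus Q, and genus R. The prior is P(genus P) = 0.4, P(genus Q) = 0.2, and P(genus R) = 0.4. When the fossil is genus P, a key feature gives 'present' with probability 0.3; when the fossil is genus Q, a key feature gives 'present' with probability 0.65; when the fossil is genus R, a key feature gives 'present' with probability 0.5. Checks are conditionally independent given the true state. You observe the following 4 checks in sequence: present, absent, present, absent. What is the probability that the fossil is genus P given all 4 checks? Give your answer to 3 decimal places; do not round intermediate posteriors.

After 'present': normaliser = 0.3·0.4000 + 0.65·0.2000 + 0.5·0.4000; P(genus P) ≈ 0.2667, P(genus Q) ≈ 0.2889, P(genus R) ≈ 0.4444
After 'absent': normaliser = 0.7·0.2667 + 0.35·0.2889 + 0.5·0.4444; P(genus P) ≈ 0.3660, P(genus Q) ≈ 0.1983, P(genus R) ≈ 0.4357
After 'present': normaliser = 0.3·0.3660 + 0.65·0.1983 + 0.5·0.4357; P(genus P) ≈ 0.2405, P(genus Q) ≈ 0.2823, P(genus R) ≈ 0.4772
After 'absent': normaliser = 0.7·0.2405 + 0.35·0.2823 + 0.5·0.4772; P(genus P) ≈ 0.3329, P(genus Q) ≈ 0.1953, P(genus R) ≈ 0.4718

0.333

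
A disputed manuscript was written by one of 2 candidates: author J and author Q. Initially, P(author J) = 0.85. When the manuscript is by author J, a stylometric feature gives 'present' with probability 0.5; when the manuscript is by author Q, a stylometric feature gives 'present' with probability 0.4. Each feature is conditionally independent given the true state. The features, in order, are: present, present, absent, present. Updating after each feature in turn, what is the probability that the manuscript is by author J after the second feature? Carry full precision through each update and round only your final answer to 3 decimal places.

Each posterior becomes the prior for the next update.
After 'present': P(author J) = 0.5·0.8500 / (0.5·0.8500 + 0.4·0.1500) ≈ 0.8763
After 'present': P(author J) = 0.5·0.8763 / (0.5·0.8763 + 0.4·0.1237) ≈ 0.8985

0.899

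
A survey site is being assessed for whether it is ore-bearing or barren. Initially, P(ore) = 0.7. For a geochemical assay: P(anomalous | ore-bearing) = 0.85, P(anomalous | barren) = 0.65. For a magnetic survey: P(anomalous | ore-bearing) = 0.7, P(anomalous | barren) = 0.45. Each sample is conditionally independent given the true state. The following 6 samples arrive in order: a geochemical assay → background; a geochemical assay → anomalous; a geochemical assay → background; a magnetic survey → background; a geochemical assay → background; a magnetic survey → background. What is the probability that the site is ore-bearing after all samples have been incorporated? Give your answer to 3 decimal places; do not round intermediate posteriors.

Apply Bayes' rule sequentially, carrying P(ore) forward.
After a geochemical assay='background': P(ore) = 0.15·0.7000 / (0.15·0.7000 + 0.35·0.3000) ≈ 0.5000
After a geochemical assay='anomalous': P(ore) = 0.85·0.5000 / (0.85·0.5000 + 0.65·0.5000) ≈ 0.5667
After a geochemical assay='background': P(ore) = 0.15·0.5667 / (0.15·0.5667 + 0.35·0.4333) ≈ 0.3592
After a magnetic survey='background': P(ore) = 0.3·0.3592 / (0.3·0.3592 + 0.55·0.6408) ≈ 0.2341
After a geochemical assay='background': P(ore) = 0.15·0.2341 / (0.15·0.2341 + 0.35·0.7659) ≈ 0.1158
After a magnetic survey='background': P(ore) = 0.3·0.1158 / (0.3·0.1158 + 0.55·0.8842) ≈ 0.0667

0.067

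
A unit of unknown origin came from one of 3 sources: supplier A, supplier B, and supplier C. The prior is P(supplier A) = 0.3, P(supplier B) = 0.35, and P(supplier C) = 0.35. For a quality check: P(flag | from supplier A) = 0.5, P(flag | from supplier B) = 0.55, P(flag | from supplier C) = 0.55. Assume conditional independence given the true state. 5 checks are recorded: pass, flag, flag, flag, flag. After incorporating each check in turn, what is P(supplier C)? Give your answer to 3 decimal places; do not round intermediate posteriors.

0.377

Apply Bayes' rule sequentially, carrying P(supplier C) forward.
After 'pass': normaliser = 0.5·0.3000 + 0.45·0.3500 + 0.45·0.3500; P(supplier A) ≈ 0.3226, P(supplier B) ≈ 0.3387, P(supplier C) ≈ 0.3387
After 'flag': normaliser = 0.5·0.3226 + 0.55·0.3387 + 0.55·0.3387; P(supplier A) ≈ 0.3021, P(supplier B) ≈ 0.3489, P(supplier C) ≈ 0.3489
After 'flag': normaliser = 0.5·0.3021 + 0.55·0.3489 + 0.55·0.3489; P(supplier A) ≈ 0.2824, P(supplier B) ≈ 0.3588, P(supplier C) ≈ 0.3588
After 'flag': normaliser = 0.5·0.2824 + 0.55·0.3588 + 0.55·0.3588; P(supplier A) ≈ 0.2635, P(supplier B) ≈ 0.3683, P(supplier C) ≈ 0.3683
After 'flag': normaliser = 0.5·0.2635 + 0.55·0.3683 + 0.55·0.3683; P(supplier A) ≈ 0.2454, P(supplier B) ≈ 0.3773, P(supplier C) ≈ 0.3773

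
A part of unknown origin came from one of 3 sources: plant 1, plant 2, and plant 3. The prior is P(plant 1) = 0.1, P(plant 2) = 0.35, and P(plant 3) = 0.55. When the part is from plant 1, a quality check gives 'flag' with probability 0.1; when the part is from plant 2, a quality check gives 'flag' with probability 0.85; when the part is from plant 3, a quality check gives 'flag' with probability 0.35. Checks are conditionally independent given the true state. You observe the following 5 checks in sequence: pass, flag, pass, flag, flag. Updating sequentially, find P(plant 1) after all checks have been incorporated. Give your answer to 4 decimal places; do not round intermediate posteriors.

0.0054

After 'pass': normaliser = 0.9·0.1000 + 0.15·0.3500 + 0.65·0.5500; P(plant 1) ≈ 0.1800, P(plant 2) ≈ 0.1050, P(plant 3) ≈ 0.7150
After 'flag': normaliser = 0.1·0.1800 + 0.85·0.1050 + 0.35·0.7150; P(plant 1) ≈ 0.0503, P(plant 2) ≈ 0.2497, P(plant 3) ≈ 0.7000
After 'pass': normaliser = 0.9·0.0503 + 0.15·0.2497 + 0.65·0.7000; P(plant 1) ≈ 0.0843, P(plant 2) ≈ 0.0696, P(plant 3) ≈ 0.8461
After 'flag': normaliser = 0.1·0.0843 + 0.85·0.0696 + 0.35·0.8461; P(plant 1) ≈ 0.0232, P(plant 2) ≈ 0.1627, P(plant 3) ≈ 0.8141
After 'flag': normaliser = 0.1·0.0232 + 0.85·0.1627 + 0.35·0.8141; P(plant 1) ≈ 0.0054, P(plant 2) ≈ 0.3250, P(plant 3) ≈ 0.6695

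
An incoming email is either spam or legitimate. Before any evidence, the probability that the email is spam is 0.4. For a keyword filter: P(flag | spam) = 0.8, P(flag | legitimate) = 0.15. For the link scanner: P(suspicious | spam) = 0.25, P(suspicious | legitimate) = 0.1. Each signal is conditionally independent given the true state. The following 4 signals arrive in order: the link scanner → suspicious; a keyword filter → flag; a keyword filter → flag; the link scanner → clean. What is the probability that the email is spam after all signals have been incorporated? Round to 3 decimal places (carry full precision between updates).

0.975

Each posterior becomes the prior for the next update.
After the link scanner='suspicious': P(spam) = 0.25·0.4000 / (0.25·0.4000 + 0.1·0.6000) ≈ 0.6250
After a keyword filter='flag': P(spam) = 0.8·0.6250 / (0.8·0.6250 + 0.15·0.3750) ≈ 0.8989
After a keyword filter='flag': P(spam) = 0.8·0.8989 / (0.8·0.8989 + 0.15·0.1011) ≈ 0.9793
After the link scanner='clean': P(spam) = 0.75·0.9793 / (0.75·0.9793 + 0.9·0.0207) ≈ 0.9753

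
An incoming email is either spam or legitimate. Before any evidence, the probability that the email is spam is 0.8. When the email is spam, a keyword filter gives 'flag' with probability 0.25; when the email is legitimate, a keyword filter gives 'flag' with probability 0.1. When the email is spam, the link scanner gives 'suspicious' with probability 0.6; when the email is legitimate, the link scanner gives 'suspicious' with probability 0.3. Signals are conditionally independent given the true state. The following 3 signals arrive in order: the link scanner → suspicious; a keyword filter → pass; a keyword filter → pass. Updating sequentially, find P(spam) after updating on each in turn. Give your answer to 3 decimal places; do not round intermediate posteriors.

After the link scanner='suspicious': P(spam) = 0.6·0.8000 / (0.6·0.8000 + 0.3·0.2000) ≈ 0.8889
After a keyword filter='pass': P(spam) = 0.75·0.8889 / (0.75·0.8889 + 0.9·0.1111) ≈ 0.8696
After a keyword filter='pass': P(spam) = 0.75·0.8696 / (0.75·0.8696 + 0.9·0.1304) ≈ 0.8475

0.847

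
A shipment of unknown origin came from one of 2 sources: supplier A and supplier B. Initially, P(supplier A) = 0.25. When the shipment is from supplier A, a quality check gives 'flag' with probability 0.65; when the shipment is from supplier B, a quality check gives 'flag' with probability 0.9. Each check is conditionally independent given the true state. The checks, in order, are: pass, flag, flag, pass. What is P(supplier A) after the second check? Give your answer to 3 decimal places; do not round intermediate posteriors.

0.457

After 'pass': P(supplier A) = 0.35·0.2500 / (0.35·0.2500 + 0.1·0.7500) ≈ 0.5385
After 'flag': P(supplier A) = 0.65·0.5385 / (0.65·0.5385 + 0.9·0.4615) ≈ 0.4573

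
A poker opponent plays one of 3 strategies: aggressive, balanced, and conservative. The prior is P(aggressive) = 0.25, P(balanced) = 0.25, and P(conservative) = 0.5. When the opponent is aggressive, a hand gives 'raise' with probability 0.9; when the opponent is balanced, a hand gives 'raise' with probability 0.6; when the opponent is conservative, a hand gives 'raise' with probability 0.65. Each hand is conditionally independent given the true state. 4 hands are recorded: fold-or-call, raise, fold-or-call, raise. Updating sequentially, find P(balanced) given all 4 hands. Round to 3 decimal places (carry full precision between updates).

0.340

After 'fold-or-call': normaliser = 0.1·0.2500 + 0.4·0.2500 + 0.35·0.5000; P(aggressive) ≈ 0.0833, P(balanced) ≈ 0.3333, P(conservative) ≈ 0.5833
After 'raise': normaliser = 0.9·0.0833 + 0.6·0.3333 + 0.65·0.5833; P(aggressive) ≈ 0.1146, P(balanced) ≈ 0.3057, P(conservative) ≈ 0.5796
After 'fold-or-call': normaliser = 0.1·0.1146 + 0.4·0.3057 + 0.35·0.5796; P(aggressive) ≈ 0.0341, P(balanced) ≈ 0.3633, P(conservative) ≈ 0.6026
After 'raise': normaliser = 0.9·0.0341 + 0.6·0.3633 + 0.65·0.6026; P(aggressive) ≈ 0.0479, P(balanced) ≈ 0.3404, P(conservative) ≈ 0.6117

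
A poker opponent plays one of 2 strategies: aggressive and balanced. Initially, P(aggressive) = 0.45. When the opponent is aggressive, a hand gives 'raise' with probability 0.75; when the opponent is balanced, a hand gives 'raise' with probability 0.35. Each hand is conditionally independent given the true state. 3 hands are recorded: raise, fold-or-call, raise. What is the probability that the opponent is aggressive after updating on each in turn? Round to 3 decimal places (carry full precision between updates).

0.591

Each posterior becomes the prior for the next update.
After 'raise': P(aggressive) = 0.75·0.4500 / (0.75·0.4500 + 0.35·0.5500) ≈ 0.6368
After 'fold-or-call': P(aggressive) = 0.25·0.6368 / (0.25·0.6368 + 0.65·0.3632) ≈ 0.4027
After 'raise': P(aggressive) = 0.75·0.4027 / (0.75·0.4027 + 0.35·0.5973) ≈ 0.5910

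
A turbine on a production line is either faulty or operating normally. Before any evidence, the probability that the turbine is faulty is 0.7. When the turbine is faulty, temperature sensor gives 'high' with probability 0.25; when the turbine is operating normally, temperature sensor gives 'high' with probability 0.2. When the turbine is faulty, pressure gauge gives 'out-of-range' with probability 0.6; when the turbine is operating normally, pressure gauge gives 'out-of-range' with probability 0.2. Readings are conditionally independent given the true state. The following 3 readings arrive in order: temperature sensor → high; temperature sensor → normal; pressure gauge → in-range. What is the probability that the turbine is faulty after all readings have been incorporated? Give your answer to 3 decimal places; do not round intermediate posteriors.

0.578

After temperature sensor='high': P(faulty) = 0.25·0.7000 / (0.25·0.7000 + 0.2·0.3000) ≈ 0.7447
After temperature sensor='normal': P(faulty) = 0.75·0.7447 / (0.75·0.7447 + 0.8·0.2553) ≈ 0.7322
After pressure gauge='in-range': P(faulty) = 0.4·0.7322 / (0.4·0.7322 + 0.8·0.2678) ≈ 0.5776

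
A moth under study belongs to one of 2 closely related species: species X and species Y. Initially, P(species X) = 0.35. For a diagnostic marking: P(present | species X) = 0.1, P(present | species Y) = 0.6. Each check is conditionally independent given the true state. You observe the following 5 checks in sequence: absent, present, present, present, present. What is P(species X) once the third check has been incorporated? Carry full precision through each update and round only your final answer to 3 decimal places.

0.033

After 'absent': P(species X) = 0.9·0.3500 / (0.9·0.3500 + 0.4·0.6500) ≈ 0.5478
After 'present': P(species X) = 0.1·0.5478 / (0.1·0.5478 + 0.6·0.4522) ≈ 0.1680
After 'present': P(species X) = 0.1·0.1680 / (0.1·0.1680 + 0.6·0.8320) ≈ 0.0326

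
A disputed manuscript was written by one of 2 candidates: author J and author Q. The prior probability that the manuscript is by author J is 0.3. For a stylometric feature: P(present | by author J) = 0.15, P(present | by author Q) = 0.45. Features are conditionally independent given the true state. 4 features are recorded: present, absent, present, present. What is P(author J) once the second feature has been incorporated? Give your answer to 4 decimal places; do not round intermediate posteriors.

0.1809

After 'present': P(author J) = 0.15·0.3000 / (0.15·0.3000 + 0.45·0.7000) ≈ 0.1250
After 'absent': P(author J) = 0.85·0.1250 / (0.85·0.1250 + 0.55·0.8750) ≈ 0.1809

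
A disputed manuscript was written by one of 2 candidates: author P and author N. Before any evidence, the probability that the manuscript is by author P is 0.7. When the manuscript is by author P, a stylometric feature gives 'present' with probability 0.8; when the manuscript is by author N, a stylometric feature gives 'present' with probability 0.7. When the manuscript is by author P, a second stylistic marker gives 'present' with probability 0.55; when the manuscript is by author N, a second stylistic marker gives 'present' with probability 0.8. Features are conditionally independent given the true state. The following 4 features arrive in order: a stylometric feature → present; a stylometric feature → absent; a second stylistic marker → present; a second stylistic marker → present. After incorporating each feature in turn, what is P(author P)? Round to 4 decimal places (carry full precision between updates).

0.4566

After a stylometric feature='present': P(author P) = 0.8·0.7000 / (0.8·0.7000 + 0.7·0.3000) ≈ 0.7273
After a stylometric feature='absent': P(author P) = 0.2·0.7273 / (0.2·0.7273 + 0.3·0.2727) ≈ 0.6400
After a second stylistic marker='present': P(author P) = 0.55·0.6400 / (0.55·0.6400 + 0.8·0.3600) ≈ 0.5500
After a second stylistic marker='present': P(author P) = 0.55·0.5500 / (0.55·0.5500 + 0.8·0.4500) ≈ 0.4566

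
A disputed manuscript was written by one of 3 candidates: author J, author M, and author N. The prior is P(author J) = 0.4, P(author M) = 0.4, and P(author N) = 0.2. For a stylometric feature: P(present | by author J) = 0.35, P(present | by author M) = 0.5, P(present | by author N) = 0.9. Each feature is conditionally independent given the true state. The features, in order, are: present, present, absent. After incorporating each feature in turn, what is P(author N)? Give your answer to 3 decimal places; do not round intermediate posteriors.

After 'present': normaliser = 0.35·0.4000 + 0.5·0.4000 + 0.9·0.2000; P(author J) ≈ 0.2692, P(author M) ≈ 0.3846, P(author N) ≈ 0.3462
After 'present': normaliser = 0.35·0.2692 + 0.5·0.3846 + 0.9·0.3462; P(author J) ≈ 0.1576, P(author M) ≈ 0.3215, P(author N) ≈ 0.5209
After 'absent': normaliser = 0.65·0.1576 + 0.5·0.3215 + 0.1·0.5209; P(author J) ≈ 0.3248, P(author M) ≈ 0.5099, P(author N) ≈ 0.1652

0.165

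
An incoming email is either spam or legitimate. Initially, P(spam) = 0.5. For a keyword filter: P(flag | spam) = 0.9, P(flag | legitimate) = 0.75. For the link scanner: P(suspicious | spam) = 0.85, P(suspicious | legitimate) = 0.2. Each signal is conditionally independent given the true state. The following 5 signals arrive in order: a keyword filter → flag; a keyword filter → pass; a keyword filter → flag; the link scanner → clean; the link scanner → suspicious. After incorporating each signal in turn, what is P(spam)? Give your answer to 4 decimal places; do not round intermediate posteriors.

After a keyword filter='flag': P(spam) = 0.9·0.5000 / (0.9·0.5000 + 0.75·0.5000) ≈ 0.5455
After a keyword filter='pass': P(spam) = 0.1·0.5455 / (0.1·0.5455 + 0.25·0.4545) ≈ 0.3243
After a keyword filter='flag': P(spam) = 0.9·0.3243 / (0.9·0.3243 + 0.75·0.6757) ≈ 0.3655
After the link scanner='clean': P(spam) = 0.15·0.3655 / (0.15·0.3655 + 0.8·0.6345) ≈ 0.0975
After the link scanner='suspicious': P(spam) = 0.85·0.0975 / (0.85·0.0975 + 0.2·0.9025) ≈ 0.3146

0.3146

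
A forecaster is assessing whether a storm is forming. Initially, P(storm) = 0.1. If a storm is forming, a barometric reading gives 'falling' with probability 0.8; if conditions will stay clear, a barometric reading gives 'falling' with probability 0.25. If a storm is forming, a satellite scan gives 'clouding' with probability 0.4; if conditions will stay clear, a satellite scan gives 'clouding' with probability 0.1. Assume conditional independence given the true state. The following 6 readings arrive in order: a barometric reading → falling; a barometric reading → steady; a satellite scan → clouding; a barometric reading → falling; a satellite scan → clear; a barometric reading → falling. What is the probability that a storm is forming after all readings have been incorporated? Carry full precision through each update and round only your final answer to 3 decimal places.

Each posterior becomes the prior for the next update.
After a barometric reading='falling': P(storm) = 0.8·0.1000 / (0.8·0.1000 + 0.25·0.9000) ≈ 0.2623
After a barometric reading='steady': P(storm) = 0.2·0.2623 / (0.2·0.2623 + 0.75·0.7377) ≈ 0.0866
After a satellite scan='clouding': P(storm) = 0.4·0.0866 / (0.4·0.0866 + 0.1·0.9134) ≈ 0.2750
After a barometric reading='falling': P(storm) = 0.8·0.2750 / (0.8·0.2750 + 0.25·0.7250) ≈ 0.5483
After a satellite scan='clear': P(storm) = 0.6·0.5483 / (0.6·0.5483 + 0.9·0.4517) ≈ 0.4472
After a barometric reading='falling': P(storm) = 0.8·0.4472 / (0.8·0.4472 + 0.25·0.5528) ≈ 0.7214

0.721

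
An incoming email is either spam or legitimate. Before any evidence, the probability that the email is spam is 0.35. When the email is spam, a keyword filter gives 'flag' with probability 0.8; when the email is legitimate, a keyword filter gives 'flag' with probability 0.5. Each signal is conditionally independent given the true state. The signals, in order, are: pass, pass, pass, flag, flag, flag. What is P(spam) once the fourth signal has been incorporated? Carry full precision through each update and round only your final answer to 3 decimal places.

0.052

After 'pass': P(spam) = 0.2·0.3500 / (0.2·0.3500 + 0.5·0.6500) ≈ 0.1772
After 'pass': P(spam) = 0.2·0.1772 / (0.2·0.1772 + 0.5·0.8228) ≈ 0.0793
After 'pass': P(spam) = 0.2·0.0793 / (0.2·0.0793 + 0.5·0.9207) ≈ 0.0333
After 'flag': P(spam) = 0.8·0.0333 / (0.8·0.0333 + 0.5·0.9667) ≈ 0.0523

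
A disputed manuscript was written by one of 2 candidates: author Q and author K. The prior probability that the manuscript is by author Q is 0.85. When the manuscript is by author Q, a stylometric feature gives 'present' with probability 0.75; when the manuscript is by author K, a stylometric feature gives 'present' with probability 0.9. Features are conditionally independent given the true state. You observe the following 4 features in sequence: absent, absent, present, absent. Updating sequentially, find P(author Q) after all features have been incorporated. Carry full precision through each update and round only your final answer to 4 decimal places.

Each posterior becomes the prior for the next update.
After 'absent': P(author Q) = 0.25·0.8500 / (0.25·0.8500 + 0.1·0.1500) ≈ 0.9341
After 'absent': P(author Q) = 0.25·0.9341 / (0.25·0.9341 + 0.1·0.0659) ≈ 0.9725
After 'present': P(author Q) = 0.75·0.9725 / (0.75·0.9725 + 0.9·0.0275) ≈ 0.9672
After 'absent': P(author Q) = 0.25·0.9672 / (0.25·0.9672 + 0.1·0.0328) ≈ 0.9866

0.9866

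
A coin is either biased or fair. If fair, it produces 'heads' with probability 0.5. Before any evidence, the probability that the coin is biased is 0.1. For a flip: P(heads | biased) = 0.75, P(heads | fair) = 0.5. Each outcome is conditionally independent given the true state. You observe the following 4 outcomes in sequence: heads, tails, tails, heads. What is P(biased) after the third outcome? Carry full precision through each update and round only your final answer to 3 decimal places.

0.040

After 'heads': P(biased) = 0.75·0.1000 / (0.75·0.1000 + 0.5·0.9000) ≈ 0.1429
After 'tails': P(biased) = 0.25·0.1429 / (0.25·0.1429 + 0.5·0.8571) ≈ 0.0769
After 'tails': P(biased) = 0.25·0.0769 / (0.25·0.0769 + 0.5·0.9231) ≈ 0.0400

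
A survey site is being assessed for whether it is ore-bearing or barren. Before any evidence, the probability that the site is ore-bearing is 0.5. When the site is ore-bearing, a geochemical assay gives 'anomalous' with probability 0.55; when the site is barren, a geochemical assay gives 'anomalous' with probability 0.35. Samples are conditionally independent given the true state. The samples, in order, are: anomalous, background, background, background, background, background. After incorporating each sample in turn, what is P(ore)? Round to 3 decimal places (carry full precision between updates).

0.200

After 'anomalous': P(ore) = 0.55·0.5000 / (0.55·0.5000 + 0.35·0.5000) ≈ 0.6111
After 'background': P(ore) = 0.45·0.6111 / (0.45·0.6111 + 0.65·0.3889) ≈ 0.5211
After 'background': P(ore) = 0.45·0.5211 / (0.45·0.5211 + 0.65·0.4789) ≈ 0.4296
After 'background': P(ore) = 0.45·0.4296 / (0.45·0.4296 + 0.65·0.5704) ≈ 0.3427
After 'background': P(ore) = 0.45·0.3427 / (0.45·0.3427 + 0.65·0.6573) ≈ 0.2652
After 'background': P(ore) = 0.45·0.2652 / (0.45·0.2652 + 0.65·0.7348) ≈ 0.1999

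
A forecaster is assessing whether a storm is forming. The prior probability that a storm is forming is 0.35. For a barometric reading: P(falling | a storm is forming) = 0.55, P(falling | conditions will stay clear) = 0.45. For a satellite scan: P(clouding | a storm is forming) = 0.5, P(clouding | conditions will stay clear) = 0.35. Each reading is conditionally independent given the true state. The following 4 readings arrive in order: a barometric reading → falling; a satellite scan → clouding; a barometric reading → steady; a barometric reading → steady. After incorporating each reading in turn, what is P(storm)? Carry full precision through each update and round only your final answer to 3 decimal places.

After a barometric reading='falling': P(storm) = 0.55·0.3500 / (0.55·0.3500 + 0.45·0.6500) ≈ 0.3969
After a satellite scan='clouding': P(storm) = 0.5·0.3969 / (0.5·0.3969 + 0.35·0.6031) ≈ 0.4846
After a barometric reading='steady': P(storm) = 0.45·0.4846 / (0.45·0.4846 + 0.55·0.5154) ≈ 0.4348
After a barometric reading='steady': P(storm) = 0.45·0.4348 / (0.45·0.4348 + 0.55·0.5652) ≈ 0.3863

0.386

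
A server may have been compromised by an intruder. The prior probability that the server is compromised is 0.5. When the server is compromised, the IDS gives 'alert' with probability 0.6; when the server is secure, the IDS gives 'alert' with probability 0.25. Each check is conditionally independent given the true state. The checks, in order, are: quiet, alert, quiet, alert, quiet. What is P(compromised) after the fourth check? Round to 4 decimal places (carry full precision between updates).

0.6210

After 'quiet': P(compromised) = 0.4·0.5000 / (0.4·0.5000 + 0.75·0.5000) ≈ 0.3478
After 'alert': P(compromised) = 0.6·0.3478 / (0.6·0.3478 + 0.25·0.6522) ≈ 0.5614
After 'quiet': P(compromised) = 0.4·0.5614 / (0.4·0.5614 + 0.75·0.4386) ≈ 0.4057
After 'alert': P(compromised) = 0.6·0.4057 / (0.6·0.4057 + 0.25·0.5943) ≈ 0.6210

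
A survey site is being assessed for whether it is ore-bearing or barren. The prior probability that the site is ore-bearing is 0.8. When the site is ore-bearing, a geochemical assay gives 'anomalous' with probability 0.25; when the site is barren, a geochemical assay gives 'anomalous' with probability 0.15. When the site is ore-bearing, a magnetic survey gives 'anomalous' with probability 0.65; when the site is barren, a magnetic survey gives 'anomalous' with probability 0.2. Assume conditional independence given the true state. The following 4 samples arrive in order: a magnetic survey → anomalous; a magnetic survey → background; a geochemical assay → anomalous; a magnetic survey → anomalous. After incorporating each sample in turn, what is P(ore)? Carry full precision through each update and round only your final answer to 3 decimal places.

0.969

Each posterior becomes the prior for the next update.
After a magnetic survey='anomalous': P(ore) = 0.65·0.8000 / (0.65·0.8000 + 0.2·0.2000) ≈ 0.9286
After a magnetic survey='background': P(ore) = 0.35·0.9286 / (0.35·0.9286 + 0.8·0.0714) ≈ 0.8505
After a geochemical assay='anomalous': P(ore) = 0.25·0.8505 / (0.25·0.8505 + 0.15·0.1495) ≈ 0.9046
After a magnetic survey='anomalous': P(ore) = 0.65·0.9046 / (0.65·0.9046 + 0.2·0.0954) ≈ 0.9686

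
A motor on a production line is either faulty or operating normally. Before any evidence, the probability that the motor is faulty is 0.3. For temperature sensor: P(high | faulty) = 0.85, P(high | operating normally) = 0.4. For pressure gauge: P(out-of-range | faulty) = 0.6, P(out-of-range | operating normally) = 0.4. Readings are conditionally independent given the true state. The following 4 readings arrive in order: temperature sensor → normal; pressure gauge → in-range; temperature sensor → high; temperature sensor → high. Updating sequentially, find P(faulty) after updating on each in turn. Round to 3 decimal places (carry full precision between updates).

Apply Bayes' rule sequentially, carrying P(faulty) forward.
After temperature sensor='normal': P(faulty) = 0.15·0.3000 / (0.15·0.3000 + 0.6·0.7000) ≈ 0.0968
After pressure gauge='in-range': P(faulty) = 0.4·0.0968 / (0.4·0.0968 + 0.6·0.9032) ≈ 0.0667
After temperature sensor='high': P(faulty) = 0.85·0.0667 / (0.85·0.0667 + 0.4·0.9333) ≈ 0.1318
After temperature sensor='high': P(faulty) = 0.85·0.1318 / (0.85·0.1318 + 0.4·0.8682) ≈ 0.2439

0.244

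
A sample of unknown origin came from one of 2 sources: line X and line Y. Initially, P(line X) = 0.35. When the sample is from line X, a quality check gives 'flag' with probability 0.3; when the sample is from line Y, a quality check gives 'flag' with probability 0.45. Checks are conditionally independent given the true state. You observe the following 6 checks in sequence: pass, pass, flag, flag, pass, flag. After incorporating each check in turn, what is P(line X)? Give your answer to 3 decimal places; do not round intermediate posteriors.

0.248

After 'pass': P(line X) = 0.7·0.3500 / (0.7·0.3500 + 0.55·0.6500) ≈ 0.4066
After 'pass': P(line X) = 0.7·0.4066 / (0.7·0.4066 + 0.55·0.5934) ≈ 0.4659
After 'flag': P(line X) = 0.3·0.4659 / (0.3·0.4659 + 0.45·0.5341) ≈ 0.3677
After 'flag': P(line X) = 0.3·0.3677 / (0.3·0.3677 + 0.45·0.6323) ≈ 0.2794
After 'pass': P(line X) = 0.7·0.2794 / (0.7·0.2794 + 0.55·0.7206) ≈ 0.3304
After 'flag': P(line X) = 0.3·0.3304 / (0.3·0.3304 + 0.45·0.6696) ≈ 0.2475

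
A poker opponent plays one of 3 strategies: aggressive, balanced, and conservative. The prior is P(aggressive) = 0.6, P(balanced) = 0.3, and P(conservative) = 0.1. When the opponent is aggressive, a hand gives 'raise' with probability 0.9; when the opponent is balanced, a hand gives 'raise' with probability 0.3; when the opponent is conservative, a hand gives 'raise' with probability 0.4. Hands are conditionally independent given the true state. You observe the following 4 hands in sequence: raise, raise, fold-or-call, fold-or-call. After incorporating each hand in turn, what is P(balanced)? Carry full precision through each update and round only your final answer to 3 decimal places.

0.555

Each posterior becomes the prior for the next update.
After 'raise': normaliser = 0.9·0.6000 + 0.3·0.3000 + 0.4·0.1000; P(aggressive) ≈ 0.8060, P(balanced) ≈ 0.1343, P(conservative) ≈ 0.0597
After 'raise': normaliser = 0.9·0.8060 + 0.3·0.1343 + 0.4·0.0597; P(aggressive) ≈ 0.9187, P(balanced) ≈ 0.0510, P(conservative) ≈ 0.0302
After 'fold-or-call': normaliser = 0.1·0.9187 + 0.7·0.0510 + 0.6·0.0302; P(aggressive) ≈ 0.6304, P(balanced) ≈ 0.2451, P(conservative) ≈ 0.1245
After 'fold-or-call': normaliser = 0.1·0.6304 + 0.7·0.2451 + 0.6·0.1245; P(aggressive) ≈ 0.2038, P(balanced) ≈ 0.5547, P(conservative) ≈ 0.2415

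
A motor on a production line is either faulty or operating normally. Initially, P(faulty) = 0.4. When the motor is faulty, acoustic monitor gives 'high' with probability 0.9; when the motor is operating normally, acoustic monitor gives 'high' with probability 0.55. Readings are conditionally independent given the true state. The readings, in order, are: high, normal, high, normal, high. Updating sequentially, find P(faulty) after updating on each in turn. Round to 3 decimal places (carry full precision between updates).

Apply Bayes' rule sequentially, carrying P(faulty) forward.
After 'high': P(faulty) = 0.9·0.4000 / (0.9·0.4000 + 0.55·0.6000) ≈ 0.5217
After 'normal': P(faulty) = 0.1·0.5217 / (0.1·0.5217 + 0.45·0.4783) ≈ 0.1951
After 'high': P(faulty) = 0.9·0.1951 / (0.9·0.1951 + 0.55·0.8049) ≈ 0.2840
After 'normal': P(faulty) = 0.1·0.2840 / (0.1·0.2840 + 0.45·0.7160) ≈ 0.0810
After 'high': P(faulty) = 0.9·0.0810 / (0.9·0.0810 + 0.55·0.9190) ≈ 0.1261

0.126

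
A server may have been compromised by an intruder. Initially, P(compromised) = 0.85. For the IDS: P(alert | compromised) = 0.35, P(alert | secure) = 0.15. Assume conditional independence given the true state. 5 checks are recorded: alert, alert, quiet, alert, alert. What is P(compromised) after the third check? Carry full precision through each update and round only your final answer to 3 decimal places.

0.959

After 'alert': P(compromised) = 0.35·0.8500 / (0.35·0.8500 + 0.15·0.1500) ≈ 0.9297
After 'alert': P(compromised) = 0.35·0.9297 / (0.35·0.9297 + 0.15·0.0703) ≈ 0.9686
After 'quiet': P(compromised) = 0.65·0.9686 / (0.65·0.9686 + 0.85·0.0314) ≈ 0.9593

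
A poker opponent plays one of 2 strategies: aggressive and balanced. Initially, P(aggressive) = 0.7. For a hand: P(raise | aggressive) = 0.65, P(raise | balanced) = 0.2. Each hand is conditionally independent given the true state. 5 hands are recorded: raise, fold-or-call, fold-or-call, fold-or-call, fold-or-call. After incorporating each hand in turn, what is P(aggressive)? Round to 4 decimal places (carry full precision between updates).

Each posterior becomes the prior for the next update.
After 'raise': P(aggressive) = 0.65·0.7000 / (0.65·0.7000 + 0.2·0.3000) ≈ 0.8835
After 'fold-or-call': P(aggressive) = 0.35·0.8835 / (0.35·0.8835 + 0.8·0.1165) ≈ 0.7684
After 'fold-or-call': P(aggressive) = 0.35·0.7684 / (0.35·0.7684 + 0.8·0.2316) ≈ 0.5921
After 'fold-or-call': P(aggressive) = 0.35·0.5921 / (0.35·0.5921 + 0.8·0.4079) ≈ 0.3884
After 'fold-or-call': P(aggressive) = 0.35·0.3884 / (0.35·0.3884 + 0.8·0.6116) ≈ 0.2174

0.2174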